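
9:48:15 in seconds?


Hours: 9 × 3600 = 32400
Minutes: 48 × 60 = 2880
Seconds: 15
Total = 32400 + 2880 + 15 = 35295

35295 seconds


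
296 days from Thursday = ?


Saturday

Start: Thursday (index 3)
(3 + 296) mod 7
= 299 mod 7
= 5
Index 5 → Saturday


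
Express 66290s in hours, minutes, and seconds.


Hours: 66290 ÷ 3600 = 18 remainder 1490
Minutes: 1490 ÷ 60 = 24 remainder 50
Seconds: 50

18h 24m 50s


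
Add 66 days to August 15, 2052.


Start: August 15, 2052
Add 66 days
August 15 → September 1: 31 - 15 + 1 = 17 days (66 - 17 = 49 left)
September 1 → October 1: 30 - 1 + 1 = 30 days (49 - 30 = 19 left)
October 1 + 19 = October 20, 2052

October 20, 2052


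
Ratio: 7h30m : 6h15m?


6:5 (1.20)

Duration 1: 450 minutes
Duration 2: 375 minutes
Ratio = 450:375
GCD = 75
Simplified = 6:5
As a decimal: 6/5 = 1.20


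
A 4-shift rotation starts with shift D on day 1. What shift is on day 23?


Shift B

Shifts: A, B, C, D
Start: D (index 3)
Day 23: (3 + 23 - 1) mod 4
= 25 mod 4
= 1
Index 1 → shift B


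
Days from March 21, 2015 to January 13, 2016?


298 days

From March 21, 2015 to January 13, 2016
Rest of March 2015: 31 - 21 = 10
Full months: April 30, May 31, June 30, July 31, August 31, September 30, October 31, November 30, December 31
Days into January 2016: 13
Total = 10 + 30 + 31 + 30 + 31 + 31 + 30 + 31 + 30 + 31 + 13 = 298 days


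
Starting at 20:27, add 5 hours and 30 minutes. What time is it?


Start: 1227 minutes from midnight
Add: 330 minutes
Total: 1557 minutes
Hours: 1557 ÷ 60 = 25 remainder 57
25 ≥ 24 → 25 - 24 = 1 (next day)

01:57 (next day)


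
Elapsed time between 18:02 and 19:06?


End time in minutes: 19×60 + 6 = 1146
Start time in minutes: 18×60 + 2 = 1082
Difference = 1146 - 1082 = 64 minutes
= 1 hours 4 minutes

1h 4m


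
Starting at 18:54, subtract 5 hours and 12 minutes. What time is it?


13:42

Start: 1134 minutes from midnight
Subtract: 312 minutes
Remaining: 1134 - 312 = 822
Hours: 13, Minutes: 42


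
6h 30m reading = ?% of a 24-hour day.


27.1%

Time: 390 minutes
Day: 1440 minutes
Percentage = (390/1440) × 100 ≈ 27.1%


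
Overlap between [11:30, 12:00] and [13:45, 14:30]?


Meeting A: 690-720 (in minutes from midnight)
Meeting B: 825-870
Overlap start = max(690, 825) = 825
Overlap end = min(720, 870) = 720
Overlap = max(0, 720 - 825) = 0 min

0 minutes


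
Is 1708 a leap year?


Yes

Rules: divisible by 4 AND (not by 100 OR by 400)
1708 ÷ 4 = 427 exactly → divisible by 4
1708 ÷ 100 = 17 remainder 8 → not divisible by 100
Divisible by 4 but not by 100 → leap year


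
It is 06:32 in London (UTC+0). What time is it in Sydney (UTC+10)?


16:32

Time difference = UTC+10 - UTC+0 = +10 hours
New hour = (6 + 10) mod 24
= 16 mod 24 = 16
Minutes unchanged → 16:32


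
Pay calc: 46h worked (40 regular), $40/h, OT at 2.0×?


Regular: 40h × $40 = $1600.00
Overtime: 46 - 40 = 6h
OT pay: 6h × $40 × 2.0 = $480.00
Total = $1600.00 + $480.00 = $2080.00

$2080.00


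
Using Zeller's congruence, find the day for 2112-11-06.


Zeller's congruence:
q=6, m=11, k=12, j=21
h = (6 + ⌊13×12/5⌋ + 12 + ⌊12/4⌋ + ⌊21/4⌋ - 2×21) mod 7
= (6 + 31 + 12 + 3 + 5 - 42) mod 7
= 15 mod 7 = 1
h=1 → Sunday

Sunday


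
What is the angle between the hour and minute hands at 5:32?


Hour hand = 5×30 + 32×0.5 = 166.0°
Minute hand = 32×6 = 192°
Difference = |166.0 - 192| = 26.0°

26.0°


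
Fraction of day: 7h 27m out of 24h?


0.3104 (31.04%)

Total minutes: 7×60 + 27 = 447
Day = 24×60 = 1440 minutes
Fraction = 447/1440 ≈ 0.3104
As a percentage: 447/1440 × 100 ≈ 31.04%


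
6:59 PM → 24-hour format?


18:59

Input: 6:59 PM
PM: 6 + 12 = 18


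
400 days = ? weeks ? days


57 weeks 1 days

Weeks: 400 ÷ 7 = 57 remainder 1


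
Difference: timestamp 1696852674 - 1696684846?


Difference = 1696852674 - 1696684846 = 167828 seconds
In hours: 167828 / 3600 ≈ 46.6
In days: 167828 / 86400 ≈ 1.94

167828 seconds (46.6 hours / 1.94 days)


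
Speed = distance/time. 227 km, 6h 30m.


Distance: 227 km
Time: 6h 30m = 390 min = 390/60 = 13/2 hours
Speed = 227 ÷ (13/2) = 227 × 2 / 13 = 454/13 ≈ 34.9 km/h

34.9 km/h


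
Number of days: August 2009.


Month: August (month 8)
August has 31 days

31 days


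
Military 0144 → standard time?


1:44 AM

Hour: 1
1 < 12 → AM


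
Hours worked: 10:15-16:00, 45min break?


Total time = (16×60+0) - (10×60+15)
= 960 - 615 = 345 min
Minus break: 345 - 45 = 300 min
= 5h 0m

5h 0m (300 minutes)


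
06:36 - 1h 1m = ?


Start: 396 minutes from midnight
Subtract: 61 minutes
Remaining: 396 - 61 = 335
Hours: 5, Minutes: 35

05:35


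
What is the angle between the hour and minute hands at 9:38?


61.0°

Hour hand = 9×30 + 38×0.5 = 289.0°
Minute hand = 38×6 = 228°
Difference = |289.0 - 228| = 61.0°


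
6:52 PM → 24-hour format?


Input: 6:52 PM
PM: 6 + 12 = 18

18:52


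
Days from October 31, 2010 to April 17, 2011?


168 days

From October 31, 2010 to April 17, 2011
Rest of October 2010: 31 - 31 = 0
Full months: November 30, December 31, January 31, February 2011 28, March 31
Days into April 2011: 17
Total = 0 + 30 + 31 + 31 + 28 + 31 + 17 = 168 days


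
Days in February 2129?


Month: February (month 2)
February: 28 or 29 (leap year)
2129 leap year? No

28 days


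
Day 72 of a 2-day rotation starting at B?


Shifts: A, B
Start: B (index 1)
Day 72: (1 + 72 - 1) mod 2
= 72 mod 2
= 0
Index 0 → shift A

Shift A


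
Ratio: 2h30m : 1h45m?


Duration 1: 150 minutes
Duration 2: 105 minutes
Ratio = 150:105
GCD = 15
Simplified = 10:7
As a decimal: 10/7 ≈ 1.43

10:7 (1.43)


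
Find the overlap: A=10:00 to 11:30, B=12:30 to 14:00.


0 minutes

Meeting A: 600-690 (in minutes from midnight)
Meeting B: 750-840
Overlap start = max(600, 750) = 750
Overlap end = min(690, 840) = 690
Overlap = max(0, 690 - 750) = 0 min


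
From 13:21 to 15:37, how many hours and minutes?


End time in minutes: 15×60 + 37 = 937
Start time in minutes: 13×60 + 21 = 801
Difference = 937 - 801 = 136 minutes
= 2 hours 16 minutes

2h 16m


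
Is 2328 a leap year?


Yes

Rules: divisible by 4 AND (not by 100 OR by 400)
2328 ÷ 4 = 582 exactly → divisible by 4
2328 ÷ 100 = 23 remainder 28 → not divisible by 100
Divisible by 4 but not by 100 → leap year


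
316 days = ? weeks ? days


Weeks: 316 ÷ 7 = 45 remainder 1

45 weeks 1 days


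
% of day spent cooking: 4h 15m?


Time: 255 minutes
Day: 1440 minutes
Percentage = (255/1440) × 100 ≈ 17.7%

17.7%


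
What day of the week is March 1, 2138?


Zeller's congruence:
q=1, m=3, k=38, j=21
h = (1 + ⌊13×4/5⌋ + 38 + ⌊38/4⌋ + ⌊21/4⌋ - 2×21) mod 7
= (1 + 10 + 38 + 9 + 5 - 42) mod 7
= 21 mod 7 = 0
h=0 → Saturday

Saturday


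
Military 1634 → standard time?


4:34 PM

Hour: 16
16 - 12 = 4 → PM


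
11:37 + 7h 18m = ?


Start: 697 minutes from midnight
Add: 438 minutes
Total: 1135 minutes
Hours: 1135 ÷ 60 = 18 remainder 55

18:55


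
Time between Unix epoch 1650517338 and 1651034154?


516816 seconds (143.6 hours / 5.98 days)

Difference = 1651034154 - 1650517338 = 516816 seconds
In hours: 516816 / 3600 ≈ 143.6
In days: 516816 / 86400 ≈ 5.98


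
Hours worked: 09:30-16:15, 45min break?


6h 0m (360 minutes)

Total time = (16×60+15) - (9×60+30)
= 975 - 570 = 405 min
Minus break: 405 - 45 = 360 min
= 6h 0m


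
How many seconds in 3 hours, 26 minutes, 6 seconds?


Hours: 3 × 3600 = 10800
Minutes: 26 × 60 = 1560
Seconds: 6
Total = 10800 + 1560 + 6 = 12366

12366 seconds


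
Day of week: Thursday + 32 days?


Monday

Start: Thursday (index 3)
(3 + 32) mod 7
= 35 mod 7
= 0
Index 0 → Monday


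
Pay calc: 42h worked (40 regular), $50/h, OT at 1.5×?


Regular: 40h × $50 = $2000.00
Overtime: 42 - 40 = 2h
OT pay: 2h × $50 × 1.5 = $150.00
Total = $2000.00 + $150.00 = $2150.00

$2150.00


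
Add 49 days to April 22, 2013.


Start: April 22, 2013
Add 49 days
April 22 → May 1: 30 - 22 + 1 = 9 days (49 - 9 = 40 left)
May 1 → June 1: 31 - 1 + 1 = 31 days (40 - 31 = 9 left)
June 1 + 9 = June 10, 2013

June 10, 2013


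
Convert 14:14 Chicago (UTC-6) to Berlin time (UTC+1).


Time difference = UTC+1 - UTC-6 = +7 hours
New hour = (14 + 7) mod 24
= 21 mod 24 = 21
Minutes unchanged → 21:14

21:14


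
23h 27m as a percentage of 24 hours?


0.9771 (97.71%)

Total minutes: 23×60 + 27 = 1407
Day = 24×60 = 1440 minutes
Fraction = 1407/1440 ≈ 0.9771
As a percentage: 1407/1440 × 100 ≈ 97.71%


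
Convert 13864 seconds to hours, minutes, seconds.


Hours: 13864 ÷ 3600 = 3 remainder 3064
Minutes: 3064 ÷ 60 = 51 remainder 4
Seconds: 4

3h 51m 4s


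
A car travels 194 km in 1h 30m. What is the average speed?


Distance: 194 km
Time: 1h 30m = 90 min = 90/60 = 3/2 hours
Speed = 194 ÷ (3/2) = 194 × 2 / 3 = 388/3 ≈ 129.3 km/h

129.3 km/h


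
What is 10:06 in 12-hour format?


10:06 AM

Hour: 10
10 < 12 → AM


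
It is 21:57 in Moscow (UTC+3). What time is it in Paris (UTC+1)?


19:57

Time difference = UTC+1 - UTC+3 = -2 hours
New hour = (21 -2) mod 24
= 19 mod 24 = 19
Minutes unchanged → 19:57


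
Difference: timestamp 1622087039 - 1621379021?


Difference = 1622087039 - 1621379021 = 708018 seconds
In hours: 708018 / 3600 ≈ 196.7
In days: 708018 / 86400 ≈ 8.19

708018 seconds (196.7 hours / 8.19 days)


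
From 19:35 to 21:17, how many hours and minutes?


1h 42m

End time in minutes: 21×60 + 17 = 1277
Start time in minutes: 19×60 + 35 = 1175
Difference = 1277 - 1175 = 102 minutes
= 1 hours 42 minutes


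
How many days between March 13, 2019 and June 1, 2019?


80 days

From March 13, 2019 to June 1, 2019
Rest of March 2019: 31 - 13 = 18
Full months: April 30, May 31
Days into June 2019: 1
Total = 18 + 30 + 31 + 1 = 80 days


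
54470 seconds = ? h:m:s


15h 7m 50s

Hours: 54470 ÷ 3600 = 15 remainder 470
Minutes: 470 ÷ 60 = 7 remainder 50
Seconds: 50


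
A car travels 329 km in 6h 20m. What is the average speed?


51.9 km/h

Distance: 329 km
Time: 6h 20m = 380 min = 380/60 = 19/3 hours
Speed = 329 ÷ (19/3) = 329 × 3 / 19 = 987/19 ≈ 51.9 km/h


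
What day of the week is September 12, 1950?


Zeller's congruence:
q=12, m=9, k=50, j=19
h = (12 + ⌊13×10/5⌋ + 50 + ⌊50/4⌋ + ⌊19/4⌋ - 2×19) mod 7
= (12 + 26 + 50 + 12 + 4 - 38) mod 7
= 66 mod 7 = 3
h=3 → Tuesday

Tuesday


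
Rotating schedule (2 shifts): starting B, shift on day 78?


Shift A

Shifts: A, B
Start: B (index 1)
Day 78: (1 + 78 - 1) mod 2
= 78 mod 2
= 0
Index 0 → shift A


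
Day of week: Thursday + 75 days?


Start: Thursday (index 3)
(3 + 75) mod 7
= 78 mod 7
= 1
Index 1 → Tuesday

Tuesday


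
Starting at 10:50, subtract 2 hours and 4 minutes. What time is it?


Start: 650 minutes from midnight
Subtract: 124 minutes
Remaining: 650 - 124 = 526
Hours: 8, Minutes: 46

08:46


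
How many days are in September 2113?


Month: September (month 9)
September has 30 days

30 days


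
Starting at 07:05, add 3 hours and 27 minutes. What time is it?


Start: 425 minutes from midnight
Add: 207 minutes
Total: 632 minutes
Hours: 632 ÷ 60 = 10 remainder 32

10:32


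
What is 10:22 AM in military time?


Input: 10:22 AM
AM hour stays: 10

10:22


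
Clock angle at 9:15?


172.5°

Hour hand = 9×30 + 15×0.5 = 277.5°
Minute hand = 15×6 = 90°
Difference = |277.5 - 90| = 187.5°
Since > 180°: 360 - 187.5 = 172.5°


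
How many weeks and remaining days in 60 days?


8 weeks 4 days

Weeks: 60 ÷ 7 = 8 remainder 4


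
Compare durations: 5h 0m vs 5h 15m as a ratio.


20:21 (0.95)

Duration 1: 300 minutes
Duration 2: 315 minutes
Ratio = 300:315
GCD = 15
Simplified = 20:21
As a decimal: 20/21 ≈ 0.95


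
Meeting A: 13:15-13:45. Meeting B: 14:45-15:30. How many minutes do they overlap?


Meeting A: 795-825 (in minutes from midnight)
Meeting B: 885-930
Overlap start = max(795, 885) = 885
Overlap end = min(825, 930) = 825
Overlap = max(0, 825 - 885) = 0 min

0 minutes


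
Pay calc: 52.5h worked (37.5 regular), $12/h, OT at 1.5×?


Regular: 37.5h × $12 = $450.00
Overtime: 52.5 - 37.5 = 15.0h
OT pay: 15.0h × $12 × 1.5 = $270.00
Total = $450.00 + $270.00 = $720.00

$720.00


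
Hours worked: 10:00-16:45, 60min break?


5h 45m (345 minutes)

Total time = (16×60+45) - (10×60+0)
= 1005 - 600 = 405 min
Minus break: 405 - 60 = 345 min
= 5h 45m


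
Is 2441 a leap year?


Rules: divisible by 4 AND (not by 100 OR by 400)
2441 ÷ 4 = 610 remainder 1 → not divisible by 4
Not divisible by 4 → not a leap year

No


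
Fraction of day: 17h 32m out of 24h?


0.7306 (73.06%)

Total minutes: 17×60 + 32 = 1052
Day = 24×60 = 1440 minutes
Fraction = 1052/1440 ≈ 0.7306
As a percentage: 1052/1440 × 100 ≈ 73.06%


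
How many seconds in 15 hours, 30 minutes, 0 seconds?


55800 seconds

Hours: 15 × 3600 = 54000
Minutes: 30 × 60 = 1800
Seconds: 0
Total = 54000 + 1800 + 0 = 55800


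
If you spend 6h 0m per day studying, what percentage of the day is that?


25.0%

Time: 360 minutes
Day: 1440 minutes
Percentage = (360/1440) × 100 = 25.0%


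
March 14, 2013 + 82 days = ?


Start: March 14, 2013
Add 82 days
March 14 → April 1: 31 - 14 + 1 = 18 days (82 - 18 = 64 left)
April 1 → May 1: 30 - 1 + 1 = 30 days (64 - 30 = 34 left)
May 1 → June 1: 31 - 1 + 1 = 31 days (34 - 31 = 3 left)
June 1 + 3 = June 4, 2013

June 4, 2013


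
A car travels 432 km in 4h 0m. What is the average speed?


Distance: 432 km
Time: 4 hours
Speed = 432 / 4 = 108.0 km/h

108.0 km/h


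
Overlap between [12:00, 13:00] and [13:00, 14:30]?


0 minutes

Meeting A: 720-780 (in minutes from midnight)
Meeting B: 780-870
Overlap start = max(720, 780) = 780
Overlap end = min(780, 870) = 780
Overlap = max(0, 780 - 780) = 0 min


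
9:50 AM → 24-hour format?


Input: 9:50 AM
AM hour stays: 9

09:50


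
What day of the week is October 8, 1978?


Zeller's congruence:
q=8, m=10, k=78, j=19
h = (8 + ⌊13×11/5⌋ + 78 + ⌊78/4⌋ + ⌊19/4⌋ - 2×19) mod 7
= (8 + 28 + 78 + 19 + 4 - 38) mod 7
= 99 mod 7 = 1
h=1 → Sunday

Sunday


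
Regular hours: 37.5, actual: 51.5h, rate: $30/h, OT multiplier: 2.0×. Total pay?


Regular: 37.5h × $30 = $1125.00
Overtime: 51.5 - 37.5 = 14.0h
OT pay: 14.0h × $30 × 2.0 = $840.00
Total = $1125.00 + $840.00 = $1965.00

$1965.00


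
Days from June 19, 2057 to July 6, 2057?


From June 19, 2057 to July 6, 2057
Rest of June 2057: 30 - 19 = 11
Days into July 2057: 6
Total = 11 + 6 = 17 days

17 days


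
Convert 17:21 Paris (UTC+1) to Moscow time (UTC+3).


19:21

Time difference = UTC+3 - UTC+1 = +2 hours
New hour = (17 + 2) mod 24
= 19 mod 24 = 19
Minutes unchanged → 19:21


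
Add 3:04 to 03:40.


06:44

Start: 220 minutes from midnight
Add: 184 minutes
Total: 404 minutes
Hours: 404 ÷ 60 = 6 remainder 44


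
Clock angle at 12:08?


44.0°

Hour hand (12 ≡ 0 on the dial): 0×30 + 8×0.5 = 4.0°
Minute hand = 8×6 = 48°
Difference = |4.0 - 48| = 44.0°


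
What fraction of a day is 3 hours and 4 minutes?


Total minutes: 3×60 + 4 = 184
Day = 24×60 = 1440 minutes
Fraction = 184/1440 ≈ 0.1278
As a percentage: 184/1440 × 100 ≈ 12.78%

0.1278 (12.78%)


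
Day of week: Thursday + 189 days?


Start: Thursday (index 3)
(3 + 189) mod 7
= 192 mod 7
= 3
Index 3 → Thursday

Thursday


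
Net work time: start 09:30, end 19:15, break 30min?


9h 15m (555 minutes)

Total time = (19×60+15) - (9×60+30)
= 1155 - 570 = 585 min
Minus break: 585 - 30 = 555 min
= 9h 15m


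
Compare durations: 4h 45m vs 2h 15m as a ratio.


Duration 1: 285 minutes
Duration 2: 135 minutes
Ratio = 285:135
GCD = 15
Simplified = 19:9
As a decimal: 19/9 ≈ 2.11

19:9 (2.11)


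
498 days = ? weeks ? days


71 weeks 1 days

Weeks: 498 ÷ 7 = 71 remainder 1


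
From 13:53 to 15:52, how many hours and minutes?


End time in minutes: 15×60 + 52 = 952
Start time in minutes: 13×60 + 53 = 833
Difference = 952 - 833 = 119 minutes
= 1 hours 59 minutes

1h 59m


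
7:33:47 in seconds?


27227 seconds

Hours: 7 × 3600 = 25200
Minutes: 33 × 60 = 1980
Seconds: 47
Total = 25200 + 1980 + 47 = 27227


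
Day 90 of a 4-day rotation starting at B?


Shift C

Shifts: A, B, C, D
Start: B (index 1)
Day 90: (1 + 90 - 1) mod 4
= 90 mod 4
= 2
Index 2 → shift C


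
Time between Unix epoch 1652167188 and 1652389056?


221868 seconds (61.6 hours / 2.57 days)

Difference = 1652389056 - 1652167188 = 221868 seconds
In hours: 221868 / 3600 ≈ 61.6
In days: 221868 / 86400 ≈ 2.57


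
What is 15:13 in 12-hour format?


Hour: 15
15 - 12 = 3 → PM

3:13 PM


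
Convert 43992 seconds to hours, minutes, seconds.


Hours: 43992 ÷ 3600 = 12 remainder 792
Minutes: 792 ÷ 60 = 13 remainder 12
Seconds: 12

12h 13m 12s


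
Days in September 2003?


Month: September (month 9)
September has 30 days

30 days


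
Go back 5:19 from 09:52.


04:33

Start: 592 minutes from midnight
Subtract: 319 minutes
Remaining: 592 - 319 = 273
Hours: 4, Minutes: 33


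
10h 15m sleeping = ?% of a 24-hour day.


Time: 615 minutes
Day: 1440 minutes
Percentage = (615/1440) × 100 ≈ 42.7%

42.7%


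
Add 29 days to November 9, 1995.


December 8, 1995

Start: November 9, 1995
Add 29 days
November 9 → December 1: 30 - 9 + 1 = 22 days (29 - 22 = 7 left)
December 1 + 7 = December 8, 1995


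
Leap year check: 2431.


No

Rules: divisible by 4 AND (not by 100 OR by 400)
2431 ÷ 4 = 607 remainder 3 → not divisible by 4
Not divisible by 4 → not a leap year


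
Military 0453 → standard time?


Hour: 4
4 < 12 → AM

4:53 AM


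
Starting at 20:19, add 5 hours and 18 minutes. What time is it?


Start: 1219 minutes from midnight
Add: 318 minutes
Total: 1537 minutes
Hours: 1537 ÷ 60 = 25 remainder 37
25 ≥ 24 → 25 - 24 = 1 (next day)

01:37 (next day)


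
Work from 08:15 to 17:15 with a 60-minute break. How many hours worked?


8h 0m (480 minutes)

Total time = (17×60+15) - (8×60+15)
= 1035 - 495 = 540 min
Minus break: 540 - 60 = 480 min
= 8h 0m


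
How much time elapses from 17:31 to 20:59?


End time in minutes: 20×60 + 59 = 1259
Start time in minutes: 17×60 + 31 = 1051
Difference = 1259 - 1051 = 208 minutes
= 3 hours 28 minutes

3h 28m


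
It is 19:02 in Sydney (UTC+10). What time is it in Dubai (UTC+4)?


Time difference = UTC+4 - UTC+10 = -6 hours
New hour = (19 -6) mod 24
= 13 mod 24 = 13
Minutes unchanged → 13:02

13:02


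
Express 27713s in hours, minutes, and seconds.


Hours: 27713 ÷ 3600 = 7 remainder 2513
Minutes: 2513 ÷ 60 = 41 remainder 53
Seconds: 53

7h 41m 53s


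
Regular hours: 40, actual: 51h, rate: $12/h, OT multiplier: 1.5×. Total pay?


$678.00

Regular: 40h × $12 = $480.00
Overtime: 51 - 40 = 11h
OT pay: 11h × $12 × 1.5 = $198.00
Total = $480.00 + $198.00 = $678.00


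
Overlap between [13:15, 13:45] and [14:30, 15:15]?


0 minutes

Meeting A: 795-825 (in minutes from midnight)
Meeting B: 870-915
Overlap start = max(795, 870) = 870
Overlap end = min(825, 915) = 825
Overlap = max(0, 825 - 870) = 0 min


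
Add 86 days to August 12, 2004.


November 6, 2004

Start: August 12, 2004
Add 86 days
August 12 → September 1: 31 - 12 + 1 = 20 days (86 - 20 = 66 left)
September 1 → October 1: 30 - 1 + 1 = 30 days (66 - 30 = 36 left)
October 1 → November 1: 31 - 1 + 1 = 31 days (36 - 31 = 5 left)
November 1 + 5 = November 6, 2004


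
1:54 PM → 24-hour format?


Input: 1:54 PM
PM: 1 + 12 = 13

13:54


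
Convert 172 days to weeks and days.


Weeks: 172 ÷ 7 = 24 remainder 4

24 weeks 4 days


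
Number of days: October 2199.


31 days

Month: October (month 10)
October has 31 days


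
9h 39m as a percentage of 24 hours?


Total minutes: 9×60 + 39 = 579
Day = 24×60 = 1440 minutes
Fraction = 579/1440 ≈ 0.4021
As a percentage: 579/1440 × 100 ≈ 40.21%

0.4021 (40.21%)


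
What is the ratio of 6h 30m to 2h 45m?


26:11 (2.36)

Duration 1: 390 minutes
Duration 2: 165 minutes
Ratio = 390:165
GCD = 15
Simplified = 26:11
As a decimal: 26/11 ≈ 2.36


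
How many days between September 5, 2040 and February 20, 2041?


From September 5, 2040 to February 20, 2041
Rest of September 2040: 30 - 5 = 25
Full months: October 31, November 30, December 31, January 31
Days into February 2041: 20
Total = 25 + 31 + 30 + 31 + 31 + 20 = 168 days

168 days


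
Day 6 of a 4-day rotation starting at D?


Shifts: A, B, C, D
Start: D (index 3)
Day 6: (3 + 6 - 1) mod 4
= 8 mod 4
= 0
Index 0 → shift A

Shift A


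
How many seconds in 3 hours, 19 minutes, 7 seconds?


11947 seconds

Hours: 3 × 3600 = 10800
Minutes: 19 × 60 = 1140
Seconds: 7
Total = 10800 + 1140 + 7 = 11947


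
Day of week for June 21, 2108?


Thursday

Zeller's congruence:
q=21, m=6, k=8, j=21
h = (21 + ⌊13×7/5⌋ + 8 + ⌊8/4⌋ + ⌊21/4⌋ - 2×21) mod 7
= (21 + 18 + 8 + 2 + 5 - 42) mod 7
= 12 mod 7 = 5
h=5 → Thursday


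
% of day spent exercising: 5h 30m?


Time: 330 minutes
Day: 1440 minutes
Percentage = (330/1440) × 100 ≈ 22.9%

22.9%


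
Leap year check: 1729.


Rules: divisible by 4 AND (not by 100 OR by 400)
1729 ÷ 4 = 432 remainder 1 → not divisible by 4
Not divisible by 4 → not a leap year

No


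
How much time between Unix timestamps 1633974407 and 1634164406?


Difference = 1634164406 - 1633974407 = 189999 seconds
In hours: 189999 / 3600 ≈ 52.8
In days: 189999 / 86400 ≈ 2.20

189999 seconds (52.8 hours / 2.20 days)


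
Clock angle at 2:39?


154.5°

Hour hand = 2×30 + 39×0.5 = 79.5°
Minute hand = 39×6 = 234°
Difference = |79.5 - 234| = 154.5°


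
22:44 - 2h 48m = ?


19:56

Start: 1364 minutes from midnight
Subtract: 168 minutes
Remaining: 1364 - 168 = 1196
Hours: 19, Minutes: 56


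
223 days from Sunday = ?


Start: Sunday (index 6)
(6 + 223) mod 7
= 229 mod 7
= 5
Index 5 → Saturday

Saturday


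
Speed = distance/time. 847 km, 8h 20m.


Distance: 847 km
Time: 8h 20m = 500 min = 500/60 = 25/3 hours
Speed = 847 ÷ (25/3) = 847 × 3 / 25 = 2541/25 ≈ 101.6 km/h

101.6 km/h


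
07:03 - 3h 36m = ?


Start: 423 minutes from midnight
Subtract: 216 minutes
Remaining: 423 - 216 = 207
Hours: 3, Minutes: 27

03:27


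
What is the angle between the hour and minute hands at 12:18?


Hour hand (12 ≡ 0 on the dial): 0×30 + 18×0.5 = 9.0°
Minute hand = 18×6 = 108°
Difference = |9.0 - 108| = 99.0°

99.0°


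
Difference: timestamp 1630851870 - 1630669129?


182741 seconds (50.8 hours / 2.12 days)

Difference = 1630851870 - 1630669129 = 182741 seconds
In hours: 182741 / 3600 ≈ 50.8
In days: 182741 / 86400 ≈ 2.12


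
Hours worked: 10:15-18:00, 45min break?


Total time = (18×60+0) - (10×60+15)
= 1080 - 615 = 465 min
Minus break: 465 - 45 = 420 min
= 7h 0m

7h 0m (420 minutes)


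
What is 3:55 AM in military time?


Input: 3:55 AM
AM hour stays: 3

03:55


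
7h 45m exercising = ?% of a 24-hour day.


32.3%

Time: 465 minutes
Day: 1440 minutes
Percentage = (465/1440) × 100 ≈ 32.3%


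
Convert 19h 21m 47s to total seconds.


69707 seconds

Hours: 19 × 3600 = 68400
Minutes: 21 × 60 = 1260
Seconds: 47
Total = 68400 + 1260 + 47 = 69707


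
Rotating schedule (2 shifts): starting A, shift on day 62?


Shifts: A, B
Start: A (index 0)
Day 62: (0 + 62 - 1) mod 2
= 61 mod 2
= 1
Index 1 → shift B

Shift B


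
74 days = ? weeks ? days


10 weeks 4 days

Weeks: 74 ÷ 7 = 10 remainder 4


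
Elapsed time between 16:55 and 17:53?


End time in minutes: 17×60 + 53 = 1073
Start time in minutes: 16×60 + 55 = 1015
Difference = 1073 - 1015 = 58 minutes
= 0 hours 58 minutes

0h 58m


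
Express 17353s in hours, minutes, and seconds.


4h 49m 13s

Hours: 17353 ÷ 3600 = 4 remainder 2953
Minutes: 2953 ÷ 60 = 49 remainder 13
Seconds: 13


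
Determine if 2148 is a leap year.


Rules: divisible by 4 AND (not by 100 OR by 400)
2148 ÷ 4 = 537 exactly → divisible by 4
2148 ÷ 100 = 21 remainder 48 → not divisible by 100
Divisible by 4 but not by 100 → leap year

Yes


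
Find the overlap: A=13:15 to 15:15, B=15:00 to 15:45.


15 minutes

Meeting A: 795-915 (in minutes from midnight)
Meeting B: 900-945
Overlap start = max(795, 900) = 900
Overlap end = min(915, 945) = 915
Overlap = max(0, 915 - 900) = 15 min


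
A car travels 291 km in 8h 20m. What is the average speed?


Distance: 291 km
Time: 8h 20m = 500 min = 500/60 = 25/3 hours
Speed = 291 ÷ (25/3) = 291 × 3 / 25 = 873/25 ≈ 34.9 km/h

34.9 km/h


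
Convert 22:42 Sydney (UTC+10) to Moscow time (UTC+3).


15:42

Time difference = UTC+3 - UTC+10 = -7 hours
New hour = (22 -7) mod 24
= 15 mod 24 = 15
Minutes unchanged → 15:42


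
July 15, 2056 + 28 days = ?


Start: July 15, 2056
Add 28 days
July 15 → August 1: 31 - 15 + 1 = 17 days (28 - 17 = 11 left)
August 1 + 11 = August 12, 2056

August 12, 2056


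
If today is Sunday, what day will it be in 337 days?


Start: Sunday (index 6)
(6 + 337) mod 7
= 343 mod 7
= 0
Index 0 → Monday

Monday


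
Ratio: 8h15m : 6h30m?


Duration 1: 495 minutes
Duration 2: 390 minutes
Ratio = 495:390
GCD = 15
Simplified = 33:26
As a decimal: 33/26 ≈ 1.27

33:26 (1.27)


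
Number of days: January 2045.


31 days

Month: January (month 1)
January has 31 days


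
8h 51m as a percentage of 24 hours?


Total minutes: 8×60 + 51 = 531
Day = 24×60 = 1440 minutes
Fraction = 531/1440 ≈ 0.3688
As a percentage: 531/1440 × 100 ≈ 36.88%

0.3688 (36.88%)


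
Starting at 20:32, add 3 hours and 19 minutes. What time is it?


23:51

Start: 1232 minutes from midnight
Add: 199 minutes
Total: 1431 minutes
Hours: 1431 ÷ 60 = 23 remainder 51


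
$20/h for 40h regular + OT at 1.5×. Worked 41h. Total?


$830.00

Regular: 40h × $20 = $800.00
Overtime: 41 - 40 = 1h
OT pay: 1h × $20 × 1.5 = $30.00
Total = $800.00 + $30.00 = $830.00


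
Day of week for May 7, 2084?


Zeller's congruence:
q=7, m=5, k=84, j=20
h = (7 + ⌊13×6/5⌋ + 84 + ⌊84/4⌋ + ⌊20/4⌋ - 2×20) mod 7
= (7 + 15 + 84 + 21 + 5 - 40) mod 7
= 92 mod 7 = 1
h=1 → Sunday

Sunday


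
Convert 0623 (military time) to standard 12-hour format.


Hour: 6
6 < 12 → AM

6:23 AM


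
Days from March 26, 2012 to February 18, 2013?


329 days

From March 26, 2012 to February 18, 2013
Rest of March 2012: 31 - 26 = 5
Full months: April 30, May 31, June 30, July 31, August 31, September 30, October 31, November 30, December 31, January 31
Days into February 2013: 18
Total = 5 + 30 + 31 + 30 + 31 + 31 + 30 + 31 + 30 + 31 + 31 + 18 = 329 days


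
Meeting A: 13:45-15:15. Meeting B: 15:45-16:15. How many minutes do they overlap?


Meeting A: 825-915 (in minutes from midnight)
Meeting B: 945-975
Overlap start = max(825, 945) = 945
Overlap end = min(915, 975) = 915
Overlap = max(0, 915 - 945) = 0 min

0 minutes


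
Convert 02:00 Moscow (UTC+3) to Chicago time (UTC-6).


Time difference = UTC-6 - UTC+3 = -9 hours
New hour = (2 -9) mod 24
= -7 mod 24 = 17
Minutes unchanged → 17:00; -7 < 0 → previous day

17:00 (previous day)


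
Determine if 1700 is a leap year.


No

Rules: divisible by 4 AND (not by 100 OR by 400)
1700 ÷ 4 = 425 exactly → divisible by 4
1700 ÷ 100 = 17 exactly → divisible by 100
1700 ÷ 400 = 4 remainder 100 → not divisible by 400
Divisible by 100 but not by 400 → not a leap year


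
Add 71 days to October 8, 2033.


December 18, 2033

Start: October 8, 2033
Add 71 days
October 8 → November 1: 31 - 8 + 1 = 24 days (71 - 24 = 47 left)
November 1 → December 1: 30 - 1 + 1 = 30 days (47 - 30 = 17 left)
December 1 + 17 = December 18, 2033


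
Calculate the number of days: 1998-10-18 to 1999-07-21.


From October 18, 1998 to July 21, 1999
Rest of October 1998: 31 - 18 = 13
Full months: November 30, December 31, January 31, February 1999 28, March 31, April 30, May 31, June 30
Days into July 1999: 21
Total = 13 + 30 + 31 + 31 + 28 + 31 + 30 + 31 + 30 + 21 = 276 days

276 days


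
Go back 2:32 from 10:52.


08:20

Start: 652 minutes from midnight
Subtract: 152 minutes
Remaining: 652 - 152 = 500
Hours: 8, Minutes: 20


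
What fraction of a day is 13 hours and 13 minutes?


0.5507 (55.07%)

Total minutes: 13×60 + 13 = 793
Day = 24×60 = 1440 minutes
Fraction = 793/1440 ≈ 0.5507
As a percentage: 793/1440 × 100 ≈ 55.07%


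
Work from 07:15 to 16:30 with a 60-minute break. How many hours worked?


8h 15m (495 minutes)

Total time = (16×60+30) - (7×60+15)
= 990 - 435 = 555 min
Minus break: 555 - 60 = 495 min
= 8h 15m


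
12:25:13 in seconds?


44713 seconds

Hours: 12 × 3600 = 43200
Minutes: 25 × 60 = 1500
Seconds: 13
Total = 43200 + 1500 + 13 = 44713


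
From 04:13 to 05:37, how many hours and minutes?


1h 24m

End time in minutes: 5×60 + 37 = 337
Start time in minutes: 4×60 + 13 = 253
Difference = 337 - 253 = 84 minutes
= 1 hours 24 minutes


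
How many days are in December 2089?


Month: December (month 12)
December has 31 days

31 days


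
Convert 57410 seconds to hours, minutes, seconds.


15h 56m 50s

Hours: 57410 ÷ 3600 = 15 remainder 3410
Minutes: 3410 ÷ 60 = 56 remainder 50
Seconds: 50


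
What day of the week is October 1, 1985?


Tuesday

Zeller's congruence:
q=1, m=10, k=85, j=19
h = (1 + ⌊13×11/5⌋ + 85 + ⌊85/4⌋ + ⌊19/4⌋ - 2×19) mod 7
= (1 + 28 + 85 + 21 + 4 - 38) mod 7
= 101 mod 7 = 3
h=3 → Tuesday


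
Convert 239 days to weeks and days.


Weeks: 239 ÷ 7 = 34 remainder 1

34 weeks 1 days


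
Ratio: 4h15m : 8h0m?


17:32 (0.53)

Duration 1: 255 minutes
Duration 2: 480 minutes
Ratio = 255:480
GCD = 15
Simplified = 17:32
As a decimal: 17/32 ≈ 0.53


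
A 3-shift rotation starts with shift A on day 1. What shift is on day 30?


Shifts: A, B, C
Start: A (index 0)
Day 30: (0 + 30 - 1) mod 3
= 29 mod 3
= 2
Index 2 → shift C

Shift C


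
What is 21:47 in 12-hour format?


9:47 PM

Hour: 21
21 - 12 = 9 → PM


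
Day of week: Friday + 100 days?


Sunday

Start: Friday (index 4)
(4 + 100) mod 7
= 104 mod 7
= 6
Index 6 → Sunday


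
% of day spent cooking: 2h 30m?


Time: 150 minutes
Day: 1440 minutes
Percentage = (150/1440) × 100 ≈ 10.4%

10.4%


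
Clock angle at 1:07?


8.5°

Hour hand = 1×30 + 7×0.5 = 33.5°
Minute hand = 7×6 = 42°
Difference = |33.5 - 42| = 8.5°


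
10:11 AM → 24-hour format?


Input: 10:11 AM
AM hour stays: 10

10:11


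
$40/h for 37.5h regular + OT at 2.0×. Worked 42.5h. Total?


Regular: 37.5h × $40 = $1500.00
Overtime: 42.5 - 37.5 = 5.0h
OT pay: 5.0h × $40 × 2.0 = $400.00
Total = $1500.00 + $400.00 = $1900.00

$1900.00


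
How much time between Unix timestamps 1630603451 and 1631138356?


Difference = 1631138356 - 1630603451 = 534905 seconds
In hours: 534905 / 3600 ≈ 148.6
In days: 534905 / 86400 ≈ 6.19

534905 seconds (148.6 hours / 6.19 days)


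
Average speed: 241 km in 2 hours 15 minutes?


Distance: 241 km
Time: 2h 15m = 135 min = 135/60 = 9/4 hours
Speed = 241 ÷ (9/4) = 241 × 4 / 9 = 964/9 ≈ 107.1 km/h

107.1 km/h


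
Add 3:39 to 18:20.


21:59

Start: 1100 minutes from midnight
Add: 219 minutes
Total: 1319 minutes
Hours: 1319 ÷ 60 = 21 remainder 59


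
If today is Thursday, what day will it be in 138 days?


Start: Thursday (index 3)
(3 + 138) mod 7
= 141 mod 7
= 1
Index 1 → Tuesday

Tuesday


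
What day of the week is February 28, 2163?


Zeller's congruence:
q=28, m=14, k=62, j=21
h = (28 + ⌊13×15/5⌋ + 62 + ⌊62/4⌋ + ⌊21/4⌋ - 2×21) mod 7
= (28 + 39 + 62 + 15 + 5 - 42) mod 7
= 107 mod 7 = 2
h=2 → Monday

Monday


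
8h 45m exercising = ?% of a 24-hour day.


36.5%

Time: 525 minutes
Day: 1440 minutes
Percentage = (525/1440) × 100 ≈ 36.5%


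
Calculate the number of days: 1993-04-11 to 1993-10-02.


174 days

From April 11, 1993 to October 2, 1993
Rest of April 1993: 30 - 11 = 19
Full months: May 31, June 30, July 31, August 31, September 30
Days into October 1993: 2
Total = 19 + 31 + 30 + 31 + 31 + 30 + 2 = 174 days


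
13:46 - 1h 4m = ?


12:42

Start: 826 minutes from midnight
Subtract: 64 minutes
Remaining: 826 - 64 = 762
Hours: 12, Minutes: 42


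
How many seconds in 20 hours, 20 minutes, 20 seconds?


73220 seconds

Hours: 20 × 3600 = 72000
Minutes: 20 × 60 = 1200
Seconds: 20
Total = 72000 + 1200 + 20 = 73220


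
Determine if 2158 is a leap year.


No

Rules: divisible by 4 AND (not by 100 OR by 400)
2158 ÷ 4 = 539 remainder 2 → not divisible by 4
Not divisible by 4 → not a leap year


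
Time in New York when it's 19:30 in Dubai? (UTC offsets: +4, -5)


Time difference = UTC-5 - UTC+4 = -9 hours
New hour = (19 -9) mod 24
= 10 mod 24 = 10
Minutes unchanged → 10:30

10:30


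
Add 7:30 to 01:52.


Start: 112 minutes from midnight
Add: 450 minutes
Total: 562 minutes
Hours: 562 ÷ 60 = 9 remainder 22

09:22


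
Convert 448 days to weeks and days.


64 weeks 0 days

Weeks: 448 ÷ 7 = 64 remainder 0


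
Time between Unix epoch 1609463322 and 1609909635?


446313 seconds (124.0 hours / 5.17 days)

Difference = 1609909635 - 1609463322 = 446313 seconds
In hours: 446313 / 3600 ≈ 124.0
In days: 446313 / 86400 ≈ 5.17


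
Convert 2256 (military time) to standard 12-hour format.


Hour: 22
22 - 12 = 10 → PM

10:56 PM


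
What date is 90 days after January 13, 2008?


Start: January 13, 2008
Add 90 days
January 13 → February 1: 31 - 13 + 1 = 19 days (90 - 19 = 71 left)
February 1 → March 1: 29 - 1 + 1 = 29 days (71 - 29 = 42 left)
March 1 → April 1: 31 - 1 + 1 = 31 days (42 - 31 = 11 left)
April 1 + 11 = April 12, 2008

April 12, 2008


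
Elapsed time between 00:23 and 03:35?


3h 12m

End time in minutes: 3×60 + 35 = 215
Start time in minutes: 0×60 + 23 = 23
Difference = 215 - 23 = 192 minutes
= 3 hours 12 minutes


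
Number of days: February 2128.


29 days

Month: February (month 2)
February: 28 or 29 (leap year)
2128 leap year? Yes


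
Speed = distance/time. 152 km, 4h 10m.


Distance: 152 km
Time: 4h 10m = 250 min = 250/60 = 25/6 hours
Speed = 152 ÷ (25/6) = 152 × 6 / 25 = 912/25 ≈ 36.5 km/h

36.5 km/h


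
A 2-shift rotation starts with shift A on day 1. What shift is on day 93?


Shift A

Shifts: A, B
Start: A (index 0)
Day 93: (0 + 93 - 1) mod 2
= 92 mod 2
= 0
Index 0 → shift A


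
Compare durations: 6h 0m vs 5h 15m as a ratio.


8:7 (1.14)

Duration 1: 360 minutes
Duration 2: 315 minutes
Ratio = 360:315
GCD = 45
Simplified = 8:7
As a decimal: 8/7 ≈ 1.14


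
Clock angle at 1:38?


Hour hand = 1×30 + 38×0.5 = 49.0°
Minute hand = 38×6 = 228°
Difference = |49.0 - 228| = 179.0°

179.0°


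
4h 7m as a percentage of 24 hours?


Total minutes: 4×60 + 7 = 247
Day = 24×60 = 1440 minutes
Fraction = 247/1440 ≈ 0.1715
As a percentage: 247/1440 × 100 ≈ 17.15%

0.1715 (17.15%)


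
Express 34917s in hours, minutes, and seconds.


9h 41m 57s

Hours: 34917 ÷ 3600 = 9 remainder 2517
Minutes: 2517 ÷ 60 = 41 remainder 57
Seconds: 57


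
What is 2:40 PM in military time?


14:40

Input: 2:40 PM
PM: 2 + 12 = 14


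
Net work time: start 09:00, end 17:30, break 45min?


Total time = (17×60+30) - (9×60+0)
= 1050 - 540 = 510 min
Minus break: 510 - 45 = 465 min
= 7h 45m

7h 45m (465 minutes)


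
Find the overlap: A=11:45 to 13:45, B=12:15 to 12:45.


Meeting A: 705-825 (in minutes from midnight)
Meeting B: 735-765
Overlap start = max(705, 735) = 735
Overlap end = min(825, 765) = 765
Overlap = max(0, 765 - 735) = 30 min

30 minutes


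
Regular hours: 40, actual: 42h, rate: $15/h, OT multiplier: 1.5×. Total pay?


Regular: 40h × $15 = $600.00
Overtime: 42 - 40 = 2h
OT pay: 2h × $15 × 1.5 = $45.00
Total = $600.00 + $45.00 = $645.00

$645.00


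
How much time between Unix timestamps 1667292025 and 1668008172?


Difference = 1668008172 - 1667292025 = 716147 seconds
In hours: 716147 / 3600 ≈ 198.9
In days: 716147 / 86400 ≈ 8.29

716147 seconds (198.9 hours / 8.29 days)


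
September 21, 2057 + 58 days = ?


Start: September 21, 2057
Add 58 days
September 21 → October 1: 30 - 21 + 1 = 10 days (58 - 10 = 48 left)
October 1 → November 1: 31 - 1 + 1 = 31 days (48 - 31 = 17 left)
November 1 + 17 = November 18, 2057

November 18, 2057


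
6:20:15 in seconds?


Hours: 6 × 3600 = 21600
Minutes: 20 × 60 = 1200
Seconds: 15
Total = 21600 + 1200 + 15 = 22815

22815 seconds


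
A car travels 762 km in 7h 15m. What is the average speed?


Distance: 762 km
Time: 7h 15m = 435 min = 435/60 = 29/4 hours
Speed = 762 ÷ (29/4) = 762 × 4 / 29 = 3048/29 ≈ 105.1 km/h

105.1 km/h


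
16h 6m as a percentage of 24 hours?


Total minutes: 16×60 + 6 = 966
Day = 24×60 = 1440 minutes
Fraction = 966/1440 ≈ 0.6708
As a percentage: 966/1440 × 100 ≈ 67.08%

0.6708 (67.08%)


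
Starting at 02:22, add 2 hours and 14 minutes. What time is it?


04:36

Start: 142 minutes from midnight
Add: 134 minutes
Total: 276 minutes
Hours: 276 ÷ 60 = 4 remainder 36


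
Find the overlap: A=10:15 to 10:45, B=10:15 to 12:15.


Meeting A: 615-645 (in minutes from midnight)
Meeting B: 615-735
Overlap start = max(615, 615) = 615
Overlap end = min(645, 735) = 645
Overlap = max(0, 645 - 615) = 30 min

30 minutes


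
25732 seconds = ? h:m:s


Hours: 25732 ÷ 3600 = 7 remainder 532
Minutes: 532 ÷ 60 = 8 remainder 52
Seconds: 52

7h 8m 52s


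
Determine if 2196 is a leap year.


Yes

Rules: divisible by 4 AND (not by 100 OR by 400)
2196 ÷ 4 = 549 exactly → divisible by 4
2196 ÷ 100 = 21 remainder 96 → not divisible by 100
Divisible by 4 but not by 100 → leap year


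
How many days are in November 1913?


Month: November (month 11)
November has 30 days

30 days


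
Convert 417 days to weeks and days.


Weeks: 417 ÷ 7 = 59 remainder 4

59 weeks 4 days


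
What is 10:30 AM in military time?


10:30

Input: 10:30 AM
AM hour stays: 10


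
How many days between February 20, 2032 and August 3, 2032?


165 days

From February 20, 2032 to August 3, 2032
Rest of February 2032: 29 - 20 = 9
Full months: March 31, April 30, May 31, June 30, July 31
Days into August 2032: 3
Total = 9 + 31 + 30 + 31 + 30 + 31 + 3 = 165 days


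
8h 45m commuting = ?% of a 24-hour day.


Time: 525 minutes
Day: 1440 minutes
Percentage = (525/1440) × 100 ≈ 36.5%

36.5%


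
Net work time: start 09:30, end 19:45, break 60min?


Total time = (19×60+45) - (9×60+30)
= 1185 - 570 = 615 min
Minus break: 615 - 60 = 555 min
= 9h 15m

9h 15m (555 minutes)


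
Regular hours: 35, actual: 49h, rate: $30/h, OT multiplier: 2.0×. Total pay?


$1890.00

Regular: 35h × $30 = $1050.00
Overtime: 49 - 35 = 14h
OT pay: 14h × $30 × 2.0 = $840.00
Total = $1050.00 + $840.00 = $1890.00


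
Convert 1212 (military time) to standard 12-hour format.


12:12 PM

Hour: 12
12 → 12 PM (noon)


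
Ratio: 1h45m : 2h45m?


7:11 (0.64)

Duration 1: 105 minutes
Duration 2: 165 minutes
Ratio = 105:165
GCD = 15
Simplified = 7:11
As a decimal: 7/11 ≈ 0.64
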